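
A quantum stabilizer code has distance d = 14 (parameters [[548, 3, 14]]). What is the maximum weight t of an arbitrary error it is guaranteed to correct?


Code parameters: [[548, 3, 14]], distance d = 14.
Number of correctable errors = floor((d-1)/2)
= floor((14 - 1)/2)
= floor(13/2)
= 6

6


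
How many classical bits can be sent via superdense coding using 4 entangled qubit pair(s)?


Superdense coding allows 2 classical bits per shared entangled pair.
4 pair(s) -> 2 * 4 = 8 classical bits

8


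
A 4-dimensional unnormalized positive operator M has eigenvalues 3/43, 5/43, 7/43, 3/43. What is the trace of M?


tr(M) = sum of eigenvalues
= 3/43 + 5/43 + 7/43 + 3/43
= 18/43
= 0.4186

0.4186


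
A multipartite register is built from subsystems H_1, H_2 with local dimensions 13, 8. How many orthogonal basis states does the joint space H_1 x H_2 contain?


dim(H_1 x H_2) = 13 * 8
= 104

104


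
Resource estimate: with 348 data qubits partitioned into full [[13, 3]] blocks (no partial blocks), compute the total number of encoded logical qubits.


Each code block uses 13 physical qubits for 3 logical qubit(s).
Number of complete blocks = floor(348 / 13) = 26
Logical qubits = 26 * 3
= 78

78


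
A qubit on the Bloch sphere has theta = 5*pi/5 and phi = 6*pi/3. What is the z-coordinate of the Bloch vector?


theta = 3.1416, phi = 6.2832
r_z = cos(theta) = -1.0000

-1.0000


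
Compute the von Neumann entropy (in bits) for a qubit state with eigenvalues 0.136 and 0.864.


S = -p*log2(p) - (1-p)*log2(1-p)
p = 0.1360, 1-p = 0.8640
= -0.1360 * log2(0.1360) - 0.8640 * log2(0.8640)
= -(-0.3915) - (-0.1822)
= 0.5737

0.5737


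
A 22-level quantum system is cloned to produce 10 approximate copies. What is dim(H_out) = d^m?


Output space = H^(tensor 10) where dim(H) = 22
dim = 22^10
= 484 (after 2 factors)
= 10648 (after 3 factors)
= 234256 (after 4 factors)
= 5153632 (after 5 factors)
= 113379904 (after 6 factors)
= 2494357888 (after 7 factors)
= 54875873536 (after 8 factors)
= 1207269217792 (after 9 factors)
= 26559922791424 (after 10 factors)
= 26559922791424

26559922791424


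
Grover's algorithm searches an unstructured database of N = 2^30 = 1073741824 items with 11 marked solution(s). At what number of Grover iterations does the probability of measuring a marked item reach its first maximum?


After j Grover iterations the success probability is P(j) = sin^2((2j+1)*theta), where sin(theta) = sqrt(k/N).
N = 2^30 = 1073741824, k = 11
sin(theta) = sqrt(k/N) = 0.0001012153562
theta = arcsin(sqrt(k/N)) = 0.0001012153563 rad
P(j) reaches its first maximum when (2j+1)*theta is as close as possible to pi/2, i.e. j = round(pi/(4*theta) - 1/2).
pi/(4*theta) - 1/2 = 7759.1739
(For comparison, the common estimate pi/4 * sqrt(N/k) = 7759.6740; the exact maximiser is used here.)
Optimal iterations = 7759

7759


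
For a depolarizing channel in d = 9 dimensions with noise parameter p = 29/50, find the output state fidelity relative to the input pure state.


F = (1-p) + p/d
= (1 - 0.5800) + 0.5800/9
= 0.4200 + 0.0644
= 0.4844

0.4844


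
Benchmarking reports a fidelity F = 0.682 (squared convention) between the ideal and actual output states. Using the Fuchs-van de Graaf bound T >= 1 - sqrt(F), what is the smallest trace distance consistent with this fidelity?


Fuchs-van de Graaf (squared-fidelity convention): 1 - sqrt(F) <= T <= sqrt(1 - F).
Lower bound: T >= 1 - sqrt(F)
sqrt(F) = sqrt(0.682) = 0.8258
T >= 1 - 0.8258
T >= 0.1742

0.1742


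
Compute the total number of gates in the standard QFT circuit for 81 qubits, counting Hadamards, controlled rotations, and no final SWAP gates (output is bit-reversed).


Hadamard gates: 81
Controlled rotations: n*(n-1)/2 = 81*80/2 = 3240
SWAP gates: 0 (omitted)
Total = 81 + 3240
= 3321

3321


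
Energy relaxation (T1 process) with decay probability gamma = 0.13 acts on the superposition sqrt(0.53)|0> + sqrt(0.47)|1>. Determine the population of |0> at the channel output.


For amplitude damping with parameter gamma on state sqrt(a)|0> + sqrt(b)|1>:
alpha^2 = 0.53, beta^2 = 0.47
P(|0>) = alpha^2 + gamma * beta^2
= 0.53 + 0.13 * 0.47
= 0.53 + 0.0611
= 0.5911

0.5911


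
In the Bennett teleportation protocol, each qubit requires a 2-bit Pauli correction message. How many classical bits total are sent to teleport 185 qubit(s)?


Quantum teleportation requires 2 classical bits per qubit teleported.
185 qubit(s) -> 2 * 185 = 370 classical bits

370


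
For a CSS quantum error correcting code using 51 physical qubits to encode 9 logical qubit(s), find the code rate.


Code rate R = k/n
= 9/51
= 0.1765

0.1765


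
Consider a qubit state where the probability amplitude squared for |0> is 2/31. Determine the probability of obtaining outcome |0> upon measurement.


|alpha|^2 = 2/31 = 0.0645
|beta|^2 = 1 - 2/31 = 29/31 = 0.9355
P(|0>) = |alpha|^2 = 0.0645

0.0645


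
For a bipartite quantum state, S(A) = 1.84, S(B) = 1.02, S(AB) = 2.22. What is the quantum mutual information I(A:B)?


I(A:B) = S(A) + S(B) - S(AB)
= 1.84 + 1.02 - 2.22
= 0.6400

0.6400


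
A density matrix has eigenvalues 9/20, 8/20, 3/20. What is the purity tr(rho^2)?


tr(rho^2) = sum of eigenvalues squared
= (9/20)^2 + (8/20)^2 + (3/20)^2
= (81 + 64 + 9) / 400
= 154/400
= 0.3850

0.3850


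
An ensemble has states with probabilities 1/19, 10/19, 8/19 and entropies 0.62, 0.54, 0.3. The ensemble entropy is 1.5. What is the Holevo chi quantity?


chi = S(rho) - sum_i p_i * S(rho_i)
Weighted entropy = 1/19 * 0.62 + 10/19 * 0.54 + 8/19 * 0.3
= 0.4432
chi = 1.5 - 0.4432
= 1.0568

1.0568


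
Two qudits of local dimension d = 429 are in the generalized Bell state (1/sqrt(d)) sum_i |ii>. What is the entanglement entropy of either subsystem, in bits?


For a maximally entangled state in d x d:
S = log2(d) = log2(429)
= 8.7448

8.7448


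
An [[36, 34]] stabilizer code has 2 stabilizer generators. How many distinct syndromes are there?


Each stabilizer generator gives a binary (+1 or -1) measurement outcome.
With 2 independent generators:
Total syndromes = 2^2
= 4

4


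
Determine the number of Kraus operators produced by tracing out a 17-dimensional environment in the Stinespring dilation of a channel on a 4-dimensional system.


Tracing out the environment in an orthonormal basis {|i>_E} gives Kraus operators K_i = <i|_E U |0>_E.
Number of Kraus operators = dim(H_env) = d_env
= 17

17


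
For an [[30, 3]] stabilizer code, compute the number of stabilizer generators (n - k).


For an [[n,k]] stabilizer code:
Number of stabilizer generators = n - k
= 30 - 3
= 27

27


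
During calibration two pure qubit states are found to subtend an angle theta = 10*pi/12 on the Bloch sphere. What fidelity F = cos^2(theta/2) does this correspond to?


For states separated by angle theta on Bloch sphere:
F = cos^2(theta/2)
theta = 10*pi/12 = 2.6180
theta/2 = 1.3090
cos(theta/2) = 0.2588
F = 0.0670

0.0670


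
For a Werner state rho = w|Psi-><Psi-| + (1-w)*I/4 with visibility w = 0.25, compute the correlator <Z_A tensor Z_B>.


|Psi-> = (|01> - |10>)/sqrt(2)
For the pure Bell state, <Z_A Z_B> = -1 (Bell-state Pauli correlator).
The maximally-mixed part I/4 has tr(I/4 * P tensor P) = 0 for any traceless Pauli P.
So <Z_A Z_B>_rho = w * (-1) + (1 - w) * 0
= 0.25 * (-1)
= -0.2500

-0.2500


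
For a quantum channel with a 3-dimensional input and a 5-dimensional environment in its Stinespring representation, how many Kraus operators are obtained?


Tracing out the environment in an orthonormal basis {|i>_E} gives Kraus operators K_i = <i|_E U |0>_E.
Number of Kraus operators = dim(H_env) = d_env
= 5

5


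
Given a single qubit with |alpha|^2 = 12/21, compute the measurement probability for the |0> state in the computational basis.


|alpha|^2 = 12/21 = 0.5714
|beta|^2 = 1 - 12/21 = 9/21 = 0.4286
P(|0>) = |alpha|^2 = 0.5714

0.5714


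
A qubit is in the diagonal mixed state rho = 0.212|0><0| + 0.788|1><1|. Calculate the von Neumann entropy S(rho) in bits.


S = -p*log2(p) - (1-p)*log2(1-p)
p = 0.2120, 1-p = 0.7880
= -0.2120 * log2(0.2120) - 0.7880 * log2(0.7880)
= -(-0.4744) - (-0.2709)
= 0.7453

0.7453


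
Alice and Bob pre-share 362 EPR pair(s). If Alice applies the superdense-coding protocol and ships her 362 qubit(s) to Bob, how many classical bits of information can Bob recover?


Superdense coding allows 2 classical bits per shared entangled pair.
362 pair(s) -> 2 * 362 = 724 classical bits

724


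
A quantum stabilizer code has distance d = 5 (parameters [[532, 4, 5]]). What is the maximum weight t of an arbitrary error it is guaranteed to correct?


Code parameters: [[532, 4, 5]], distance d = 5.
Number of correctable errors = floor((d-1)/2)
= floor((5 - 1)/2)
= floor(4/2)
= 2

2


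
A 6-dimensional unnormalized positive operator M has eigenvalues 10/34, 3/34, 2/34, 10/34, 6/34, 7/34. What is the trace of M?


tr(M) = sum of eigenvalues
= 10/34 + 3/34 + 2/34 + 10/34 + 6/34 + 7/34
= 38/34
= 1.1176

1.1176


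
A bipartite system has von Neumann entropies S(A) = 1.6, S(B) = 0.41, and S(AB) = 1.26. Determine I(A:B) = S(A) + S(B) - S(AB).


I(A:B) = S(A) + S(B) - S(AB)
= 1.6 + 0.41 - 1.26
= 0.7500

0.7500


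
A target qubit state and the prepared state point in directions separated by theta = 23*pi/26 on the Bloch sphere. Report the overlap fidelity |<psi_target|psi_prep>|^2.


For states separated by angle theta on Bloch sphere:
F = cos^2(theta/2)
theta = 23*pi/26 = 2.7791
theta/2 = 1.3896
cos(theta/2) = 0.1803
F = 0.0325

0.0325


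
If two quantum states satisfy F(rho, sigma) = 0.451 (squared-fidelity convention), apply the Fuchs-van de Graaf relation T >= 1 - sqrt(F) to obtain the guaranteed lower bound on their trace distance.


Fuchs-van de Graaf (squared-fidelity convention): 1 - sqrt(F) <= T <= sqrt(1 - F).
Lower bound: T >= 1 - sqrt(F)
sqrt(F) = sqrt(0.451) = 0.6716
T >= 1 - 0.6716
T >= 0.3284

0.3284


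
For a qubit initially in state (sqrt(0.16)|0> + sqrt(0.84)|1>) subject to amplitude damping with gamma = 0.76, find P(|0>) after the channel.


For amplitude damping with parameter gamma on state sqrt(a)|0> + sqrt(b)|1>:
alpha^2 = 0.16, beta^2 = 0.84
P(|0>) = alpha^2 + gamma * beta^2
= 0.16 + 0.76 * 0.84
= 0.16 + 0.6384
= 0.7984

0.7984


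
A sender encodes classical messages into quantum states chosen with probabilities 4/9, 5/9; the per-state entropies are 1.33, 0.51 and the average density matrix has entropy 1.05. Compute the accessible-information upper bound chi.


chi = S(rho) - sum_i p_i * S(rho_i)
Weighted entropy = 4/9 * 1.33 + 5/9 * 0.51
= 0.8744
chi = 1.05 - 0.8744
= 0.1756

0.1756


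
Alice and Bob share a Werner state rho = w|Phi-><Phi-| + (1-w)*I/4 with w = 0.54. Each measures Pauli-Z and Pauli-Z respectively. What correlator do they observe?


|Phi-> = (|00> - |11>)/sqrt(2)
For the pure Bell state, <Z_A Z_B> = +1 (Bell-state Pauli correlator).
The maximally-mixed part I/4 has tr(I/4 * P tensor P) = 0 for any traceless Pauli P.
So <Z_A Z_B>_rho = w * (+1) + (1 - w) * 0
= 0.54 * (+1)
= 0.5400

0.5400


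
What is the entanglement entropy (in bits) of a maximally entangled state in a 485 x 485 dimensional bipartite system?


For a maximally entangled state in d x d:
S = log2(d) = log2(485)
= 8.9218

8.9218


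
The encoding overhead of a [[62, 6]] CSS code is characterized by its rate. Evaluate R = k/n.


Code rate R = k/n
= 6/62
= 0.0968

0.0968


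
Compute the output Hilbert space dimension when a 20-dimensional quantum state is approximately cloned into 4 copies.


Output space = H^(tensor 4) where dim(H) = 20
dim = 20^4
= 400 (after 2 factors)
= 8000 (after 3 factors)
= 160000 (after 4 factors)
= 160000

160000


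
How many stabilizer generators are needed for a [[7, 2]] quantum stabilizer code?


For an [[n,k]] stabilizer code:
Number of stabilizer generators = n - k
= 7 - 2
= 5

5


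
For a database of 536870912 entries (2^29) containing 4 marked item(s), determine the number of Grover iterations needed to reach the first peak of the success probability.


After j Grover iterations the success probability is P(j) = sin^2((2j+1)*theta), where sin(theta) = sqrt(k/N).
N = 2^29 = 536870912, k = 4
sin(theta) = sqrt(k/N) = 8.631674575e-05
theta = arcsin(sqrt(k/N)) = 8.631674586e-05 rad
P(j) reaches its first maximum when (2j+1)*theta is as close as possible to pi/2, i.e. j = round(pi/(4*theta) - 1/2).
pi/(4*theta) - 1/2 = 9098.5242
(For comparison, the common estimate pi/4 * sqrt(N/k) = 9099.0243; the exact maximiser is used here.)
Optimal iterations = 9099

9099


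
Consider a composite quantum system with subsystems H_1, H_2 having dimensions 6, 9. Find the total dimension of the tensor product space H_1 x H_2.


dim(H_1 x H_2) = 6 * 9
= 54

54


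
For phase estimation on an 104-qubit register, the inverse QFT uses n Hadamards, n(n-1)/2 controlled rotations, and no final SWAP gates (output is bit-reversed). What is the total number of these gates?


Hadamard gates: 104
Controlled rotations: n*(n-1)/2 = 104*103/2 = 5356
SWAP gates: 0 (omitted)
Total = 104 + 5356
= 5460

5460


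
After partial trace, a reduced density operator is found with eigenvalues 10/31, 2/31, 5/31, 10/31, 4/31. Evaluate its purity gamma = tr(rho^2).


tr(rho^2) = sum of eigenvalues squared
= (10/31)^2 + (2/31)^2 + (5/31)^2 + (10/31)^2 + (4/31)^2
= (100 + 4 + 25 + 100 + 16) / 961
= 245/961
= 0.2549

0.2549


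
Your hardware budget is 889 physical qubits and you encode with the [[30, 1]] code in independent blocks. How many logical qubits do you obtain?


Each code block uses 30 physical qubits for 1 logical qubit(s).
Number of complete blocks = floor(889 / 30) = 29
Logical qubits = 29 * 1
= 29

29


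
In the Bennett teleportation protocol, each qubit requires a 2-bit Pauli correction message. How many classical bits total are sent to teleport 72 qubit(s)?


Quantum teleportation requires 2 classical bits per qubit teleported.
72 qubit(s) -> 2 * 72 = 144 classical bits

144


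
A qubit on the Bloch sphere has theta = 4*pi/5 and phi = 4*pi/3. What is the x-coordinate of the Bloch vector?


theta = 2.5133, phi = 4.1888
r_x = sin(theta)*cos(phi) = 0.5878 * -0.5000
r_x = -0.2939

-0.2939


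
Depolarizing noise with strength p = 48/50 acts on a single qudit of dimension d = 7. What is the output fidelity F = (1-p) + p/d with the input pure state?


F = (1-p) + p/d
= (1 - 0.9600) + 0.9600/7
= 0.0400 + 0.1371
= 0.1771

0.1771


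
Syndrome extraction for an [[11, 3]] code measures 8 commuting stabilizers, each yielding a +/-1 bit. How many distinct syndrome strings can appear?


Each stabilizer generator gives a binary (+1 or -1) measurement outcome.
With 8 independent generators:
Total syndromes = 2^8
= 256

256


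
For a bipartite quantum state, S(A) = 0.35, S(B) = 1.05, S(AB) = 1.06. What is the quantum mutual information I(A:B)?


I(A:B) = S(A) + S(B) - S(AB)
= 0.35 + 1.05 - 1.06
= 0.3400

0.3400


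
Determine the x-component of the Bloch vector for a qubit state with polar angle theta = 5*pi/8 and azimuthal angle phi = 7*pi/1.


theta = 1.9635, phi = 21.9911
r_x = sin(theta)*cos(phi) = 0.9239 * -1.0000
r_x = -0.9239

-0.9239


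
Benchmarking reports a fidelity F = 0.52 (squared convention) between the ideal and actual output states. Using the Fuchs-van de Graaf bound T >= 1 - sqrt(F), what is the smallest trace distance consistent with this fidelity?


Fuchs-van de Graaf (squared-fidelity convention): 1 - sqrt(F) <= T <= sqrt(1 - F).
Lower bound: T >= 1 - sqrt(F)
sqrt(F) = sqrt(0.52) = 0.7211
T >= 1 - 0.7211
T >= 0.2789

0.2789


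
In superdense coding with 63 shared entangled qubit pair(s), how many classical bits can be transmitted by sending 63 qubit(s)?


Superdense coding allows 2 classical bits per shared entangled pair.
63 pair(s) -> 2 * 63 = 126 classical bits

126


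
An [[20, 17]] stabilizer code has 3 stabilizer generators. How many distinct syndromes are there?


Each stabilizer generator gives a binary (+1 or -1) measurement outcome.
With 3 independent generators:
Total syndromes = 2^3
= 8

8


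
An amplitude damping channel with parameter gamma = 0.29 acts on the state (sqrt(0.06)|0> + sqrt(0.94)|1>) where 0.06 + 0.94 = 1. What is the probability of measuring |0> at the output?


For amplitude damping with parameter gamma on state sqrt(a)|0> + sqrt(b)|1>:
alpha^2 = 0.06, beta^2 = 0.94
P(|0>) = alpha^2 + gamma * beta^2
= 0.06 + 0.29 * 0.94
= 0.06 + 0.2726
= 0.3326

0.3326


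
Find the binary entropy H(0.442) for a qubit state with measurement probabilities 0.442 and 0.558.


S = -p*log2(p) - (1-p)*log2(1-p)
p = 0.4420, 1-p = 0.5580
= -0.4420 * log2(0.4420) - 0.5580 * log2(0.5580)
= -(-0.5206) - (-0.4696)
= 0.9903

0.9903


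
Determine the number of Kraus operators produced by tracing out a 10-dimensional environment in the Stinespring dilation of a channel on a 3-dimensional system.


Tracing out the environment in an orthonormal basis {|i>_E} gives Kraus operators K_i = <i|_E U |0>_E.
Number of Kraus operators = dim(H_env) = d_env
= 10

10


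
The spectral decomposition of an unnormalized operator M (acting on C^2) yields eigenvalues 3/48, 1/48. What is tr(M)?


tr(M) = sum of eigenvalues
= 3/48 + 1/48
= 4/48
= 0.0833

0.0833


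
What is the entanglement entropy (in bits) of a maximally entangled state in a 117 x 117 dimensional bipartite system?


For a maximally entangled state in d x d:
S = log2(d) = log2(117)
= 6.8704

6.8704


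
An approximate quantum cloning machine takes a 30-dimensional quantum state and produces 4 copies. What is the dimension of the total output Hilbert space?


Output space = H^(tensor 4) where dim(H) = 30
dim = 30^4
= 900 (after 2 factors)
= 27000 (after 3 factors)
= 810000 (after 4 factors)
= 810000

810000


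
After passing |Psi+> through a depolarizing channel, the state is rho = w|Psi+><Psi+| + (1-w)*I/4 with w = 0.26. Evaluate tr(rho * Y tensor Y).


|Psi+> = (|01> + |10>)/sqrt(2)
For the pure Bell state, <Y_A Y_B> = +1 (Bell-state Pauli correlator).
The maximally-mixed part I/4 has tr(I/4 * P tensor P) = 0 for any traceless Pauli P.
So <Y_A Y_B>_rho = w * (+1) + (1 - w) * 0
= 0.26 * (+1)
= 0.2600

0.2600


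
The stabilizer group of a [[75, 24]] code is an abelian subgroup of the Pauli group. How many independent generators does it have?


For an [[n,k]] stabilizer code:
Number of stabilizer generators = n - k
= 75 - 24
= 51

51


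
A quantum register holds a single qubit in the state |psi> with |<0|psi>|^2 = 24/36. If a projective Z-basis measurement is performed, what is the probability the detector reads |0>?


|alpha|^2 = 24/36 = 0.6667
|beta|^2 = 1 - 24/36 = 12/36 = 0.3333
P(|0>) = |alpha|^2 = 0.6667

0.6667


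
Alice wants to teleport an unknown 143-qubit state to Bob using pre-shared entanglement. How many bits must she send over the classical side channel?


Quantum teleportation requires 2 classical bits per qubit teleported.
143 qubit(s) -> 2 * 143 = 286 classical bits

286


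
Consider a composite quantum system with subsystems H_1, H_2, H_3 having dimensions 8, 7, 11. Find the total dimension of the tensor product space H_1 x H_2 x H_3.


dim(H_1 x H_2 x H_3) = 8 * 7 * 11
= 56 * 11
= 616

616


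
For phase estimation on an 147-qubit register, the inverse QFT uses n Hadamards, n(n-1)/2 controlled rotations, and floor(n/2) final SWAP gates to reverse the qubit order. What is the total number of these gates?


Hadamard gates: 147
Controlled rotations: n*(n-1)/2 = 147*146/2 = 10731
SWAP gates: floor(n/2) = floor(147/2) = 73
Total = 147 + 10731 + 73
= 10951

10951


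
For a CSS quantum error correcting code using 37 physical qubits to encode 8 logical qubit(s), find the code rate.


Code rate R = k/n
= 8/37
= 0.2162

0.2162


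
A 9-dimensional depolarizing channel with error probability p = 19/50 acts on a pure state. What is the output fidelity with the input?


F = (1-p) + p/d
= (1 - 0.3800) + 0.3800/9
= 0.6200 + 0.0422
= 0.6622

0.6622


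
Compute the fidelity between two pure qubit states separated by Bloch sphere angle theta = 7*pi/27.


For states separated by angle theta on Bloch sphere:
F = cos^2(theta/2)
theta = 7*pi/27 = 0.8145
theta/2 = 0.4072
cos(theta/2) = 0.9182
F = 0.8431

0.8431


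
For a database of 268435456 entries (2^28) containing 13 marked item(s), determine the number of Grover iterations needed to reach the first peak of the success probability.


After j Grover iterations the success probability is P(j) = sin^2((2j+1)*theta), where sin(theta) = sqrt(k/N).
N = 2^28 = 268435456, k = 13
sin(theta) = sqrt(k/N) = 0.0002200653855
theta = arcsin(sqrt(k/N)) = 0.0002200653872 rad
P(j) reaches its first maximum when (2j+1)*theta is as close as possible to pi/2, i.e. j = round(pi/(4*theta) - 1/2).
pi/(4*theta) - 1/2 = 3568.4309
(For comparison, the common estimate pi/4 * sqrt(N/k) = 3568.9309; the exact maximiser is used here.)
Optimal iterations = 3568

3568


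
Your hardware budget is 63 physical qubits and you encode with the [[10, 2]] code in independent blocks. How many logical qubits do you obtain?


Each code block uses 10 physical qubits for 2 logical qubit(s).
Number of complete blocks = floor(63 / 10) = 6
Logical qubits = 6 * 2
= 12

12


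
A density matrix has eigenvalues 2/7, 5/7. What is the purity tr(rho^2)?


tr(rho^2) = sum of eigenvalues squared
= (2/7)^2 + (5/7)^2
= (4 + 25) / 49
= 29/49
= 0.5918

0.5918


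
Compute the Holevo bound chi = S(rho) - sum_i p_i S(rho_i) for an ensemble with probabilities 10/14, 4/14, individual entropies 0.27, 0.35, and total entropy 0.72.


chi = S(rho) - sum_i p_i * S(rho_i)
Weighted entropy = 10/14 * 0.27 + 4/14 * 0.35
= 0.2929
chi = 0.72 - 0.2929
= 0.4271

0.4271


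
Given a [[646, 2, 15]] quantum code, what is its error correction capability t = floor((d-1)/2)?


Code parameters: [[646, 2, 15]], distance d = 15.
Number of correctable errors = floor((d-1)/2)
= floor((15 - 1)/2)
= floor(14/2)
= 7

7


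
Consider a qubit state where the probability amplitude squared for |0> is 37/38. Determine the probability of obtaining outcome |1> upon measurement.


|alpha|^2 = 37/38 = 0.9737
|beta|^2 = 1 - 37/38 = 1/38 = 0.0263
P(|1>) = |beta|^2 = 0.0263

0.0263


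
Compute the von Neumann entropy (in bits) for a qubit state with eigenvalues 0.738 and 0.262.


S = -p*log2(p) - (1-p)*log2(1-p)
p = 0.7380, 1-p = 0.2620
= -0.7380 * log2(0.7380) - 0.2620 * log2(0.2620)
= -(-0.3235) - (-0.5063)
= 0.8297

0.8297


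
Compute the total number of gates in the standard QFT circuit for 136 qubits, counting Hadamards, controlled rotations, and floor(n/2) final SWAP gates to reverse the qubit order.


Hadamard gates: 136
Controlled rotations: n*(n-1)/2 = 136*135/2 = 9180
SWAP gates: floor(n/2) = floor(136/2) = 68
Total = 136 + 9180 + 68
= 9384

9384


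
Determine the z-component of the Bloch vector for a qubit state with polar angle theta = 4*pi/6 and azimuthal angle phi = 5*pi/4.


theta = 2.0944, phi = 3.9270
r_z = cos(theta) = -0.5000

-0.5000


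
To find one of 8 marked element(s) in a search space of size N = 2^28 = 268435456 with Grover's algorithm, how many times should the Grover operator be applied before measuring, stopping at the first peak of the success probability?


After j Grover iterations the success probability is P(j) = sin^2((2j+1)*theta), where sin(theta) = sqrt(k/N).
N = 2^28 = 268435456, k = 8
sin(theta) = sqrt(k/N) = 0.0001726334915
theta = arcsin(sqrt(k/N)) = 0.0001726334924 rad
P(j) reaches its first maximum when (2j+1)*theta is as close as possible to pi/2, i.e. j = round(pi/(4*theta) - 1/2).
pi/(4*theta) - 1/2 = 4549.0121
(For comparison, the common estimate pi/4 * sqrt(N/k) = 4549.5121; the exact maximiser is used here.)
Optimal iterations = 4549

4549


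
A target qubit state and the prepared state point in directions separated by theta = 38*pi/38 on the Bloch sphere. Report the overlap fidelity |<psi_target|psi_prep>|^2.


For states separated by angle theta on Bloch sphere:
F = cos^2(theta/2)
theta = 38*pi/38 = 3.1416
theta/2 = 1.5708
cos(theta/2) = 0.0000
F = 0.0000

0.0000


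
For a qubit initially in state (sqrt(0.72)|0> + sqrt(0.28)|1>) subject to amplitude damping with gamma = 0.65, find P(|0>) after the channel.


For amplitude damping with parameter gamma on state sqrt(a)|0> + sqrt(b)|1>:
alpha^2 = 0.72, beta^2 = 0.28
P(|0>) = alpha^2 + gamma * beta^2
= 0.72 + 0.65 * 0.28
= 0.72 + 0.1820
= 0.9020

0.9020


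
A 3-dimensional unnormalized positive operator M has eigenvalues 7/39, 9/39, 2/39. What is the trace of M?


tr(M) = sum of eigenvalues
= 7/39 + 9/39 + 2/39
= 18/39
= 0.4615

0.4615


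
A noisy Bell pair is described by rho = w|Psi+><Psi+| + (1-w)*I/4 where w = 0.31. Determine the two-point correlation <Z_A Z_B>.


|Psi+> = (|01> + |10>)/sqrt(2)
For the pure Bell state, <Z_A Z_B> = -1 (Bell-state Pauli correlator).
The maximally-mixed part I/4 has tr(I/4 * P tensor P) = 0 for any traceless Pauli P.
So <Z_A Z_B>_rho = w * (-1) + (1 - w) * 0
= 0.31 * (-1)
= -0.3100

-0.3100


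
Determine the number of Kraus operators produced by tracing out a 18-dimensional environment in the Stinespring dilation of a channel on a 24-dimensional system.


Tracing out the environment in an orthonormal basis {|i>_E} gives Kraus operators K_i = <i|_E U |0>_E.
Number of Kraus operators = dim(H_env) = d_env
= 18

18


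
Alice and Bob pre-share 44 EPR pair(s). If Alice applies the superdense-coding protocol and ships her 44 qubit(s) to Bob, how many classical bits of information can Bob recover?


Superdense coding allows 2 classical bits per shared entangled pair.
44 pair(s) -> 2 * 44 = 88 classical bits

88


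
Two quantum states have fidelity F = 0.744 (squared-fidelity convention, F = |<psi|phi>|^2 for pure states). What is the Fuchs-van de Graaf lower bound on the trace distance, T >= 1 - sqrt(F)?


Fuchs-van de Graaf (squared-fidelity convention): 1 - sqrt(F) <= T <= sqrt(1 - F).
Lower bound: T >= 1 - sqrt(F)
sqrt(F) = sqrt(0.744) = 0.8626
T >= 1 - 0.8626
T >= 0.1374

0.1374


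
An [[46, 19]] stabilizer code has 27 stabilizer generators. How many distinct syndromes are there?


Each stabilizer generator gives a binary (+1 or -1) measurement outcome.
With 27 independent generators:
Total syndromes = 2^27
= 134217728

134217728


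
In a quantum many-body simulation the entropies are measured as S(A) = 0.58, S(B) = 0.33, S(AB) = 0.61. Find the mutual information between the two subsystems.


I(A:B) = S(A) + S(B) - S(AB)
= 0.58 + 0.33 - 0.61
= 0.3000

0.3000


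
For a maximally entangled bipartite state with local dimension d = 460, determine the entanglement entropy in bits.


For a maximally entangled state in d x d:
S = log2(d) = log2(460)
= 8.8455

8.8455


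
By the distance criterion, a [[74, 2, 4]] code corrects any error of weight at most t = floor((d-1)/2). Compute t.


Code parameters: [[74, 2, 4]], distance d = 4.
Number of correctable errors = floor((d-1)/2)
= floor((4 - 1)/2)
= floor(3/2)
= 1

1


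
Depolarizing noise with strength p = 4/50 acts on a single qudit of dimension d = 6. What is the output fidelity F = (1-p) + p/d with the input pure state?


F = (1-p) + p/d
= (1 - 0.0800) + 0.0800/6
= 0.9200 + 0.0133
= 0.9333

0.9333


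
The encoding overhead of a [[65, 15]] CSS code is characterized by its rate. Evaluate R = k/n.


Code rate R = k/n
= 15/65
= 0.2308

0.2308


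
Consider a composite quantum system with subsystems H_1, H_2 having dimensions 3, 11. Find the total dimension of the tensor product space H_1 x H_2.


dim(H_1 x H_2) = 3 * 11
= 33

33


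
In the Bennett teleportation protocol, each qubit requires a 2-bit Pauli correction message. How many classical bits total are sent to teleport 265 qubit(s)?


Quantum teleportation requires 2 classical bits per qubit teleported.
265 qubit(s) -> 2 * 265 = 530 classical bits

530


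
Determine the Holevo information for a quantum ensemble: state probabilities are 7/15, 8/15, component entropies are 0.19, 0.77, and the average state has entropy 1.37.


chi = S(rho) - sum_i p_i * S(rho_i)
Weighted entropy = 7/15 * 0.19 + 8/15 * 0.77
= 0.4993
chi = 1.37 - 0.4993
= 0.8707

0.8707


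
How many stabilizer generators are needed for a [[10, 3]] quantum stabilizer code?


For an [[n,k]] stabilizer code:
Number of stabilizer generators = n - k
= 10 - 3
= 7

7


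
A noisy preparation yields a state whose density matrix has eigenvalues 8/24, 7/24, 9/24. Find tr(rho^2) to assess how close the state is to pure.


tr(rho^2) = sum of eigenvalues squared
= (8/24)^2 + (7/24)^2 + (9/24)^2
= (64 + 49 + 81) / 576
= 194/576
= 0.3368

0.3368


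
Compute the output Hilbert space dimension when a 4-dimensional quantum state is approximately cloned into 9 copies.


Output space = H^(tensor 9) where dim(H) = 4
dim = 4^9
= 16 (after 2 factors)
= 64 (after 3 factors)
= 256 (after 4 factors)
= 1024 (after 5 factors)
= 4096 (after 6 factors)
= 16384 (after 7 factors)
= 65536 (after 8 factors)
= 262144 (after 9 factors)
= 262144

262144


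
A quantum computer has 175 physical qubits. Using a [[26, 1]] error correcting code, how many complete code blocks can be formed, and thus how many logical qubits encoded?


Each code block uses 26 physical qubits for 1 logical qubit(s).
Number of complete blocks = floor(175 / 26) = 6
Logical qubits = 6 * 1
= 6

6


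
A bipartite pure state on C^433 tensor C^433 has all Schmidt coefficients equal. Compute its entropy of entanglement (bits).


For a maximally entangled state in d x d:
S = log2(d) = log2(433)
= 8.7582

8.7582


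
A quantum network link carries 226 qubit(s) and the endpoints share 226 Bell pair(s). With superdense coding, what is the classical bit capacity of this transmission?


Superdense coding allows 2 classical bits per shared entangled pair.
226 pair(s) -> 2 * 226 = 452 classical bits

452


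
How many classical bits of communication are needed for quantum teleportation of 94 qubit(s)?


Quantum teleportation requires 2 classical bits per qubit teleported.
94 qubit(s) -> 2 * 94 = 188 classical bits

188


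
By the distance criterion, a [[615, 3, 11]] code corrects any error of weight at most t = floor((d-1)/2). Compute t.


Code parameters: [[615, 3, 11]], distance d = 11.
Number of correctable errors = floor((d-1)/2)
= floor((11 - 1)/2)
= floor(10/2)
= 5

5


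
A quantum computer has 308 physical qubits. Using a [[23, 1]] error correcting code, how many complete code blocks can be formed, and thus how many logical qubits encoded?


Each code block uses 23 physical qubits for 1 logical qubit(s).
Number of complete blocks = floor(308 / 23) = 13
Logical qubits = 13 * 1
= 13

13


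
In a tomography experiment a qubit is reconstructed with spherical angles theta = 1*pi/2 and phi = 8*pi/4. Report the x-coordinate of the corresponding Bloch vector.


theta = 1.5708, phi = 6.2832
r_x = sin(theta)*cos(phi) = 1.0000 * 1.0000
r_x = 1.0000

1.0000


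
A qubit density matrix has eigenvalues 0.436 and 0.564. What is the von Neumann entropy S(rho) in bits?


S = -p*log2(p) - (1-p)*log2(1-p)
p = 0.4360, 1-p = 0.5640
= -0.4360 * log2(0.4360) - 0.5640 * log2(0.5640)
= -(-0.5222) - (-0.4660)
= 0.9881

0.9881


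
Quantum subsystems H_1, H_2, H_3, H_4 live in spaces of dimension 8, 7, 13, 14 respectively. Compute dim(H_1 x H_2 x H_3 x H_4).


dim(H_1 x H_2 x H_3 x H_4) = 8 * 7 * 13 * 14
= 56 * 13 * 14
= 728 * 14
= 10192

10192


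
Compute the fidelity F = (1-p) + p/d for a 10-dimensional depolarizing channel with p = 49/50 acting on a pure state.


F = (1-p) + p/d
= (1 - 0.9800) + 0.9800/10
= 0.0200 + 0.0980
= 0.1180

0.1180


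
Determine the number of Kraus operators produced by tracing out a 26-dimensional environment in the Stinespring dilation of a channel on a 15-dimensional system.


Tracing out the environment in an orthonormal basis {|i>_E} gives Kraus operators K_i = <i|_E U |0>_E.
Number of Kraus operators = dim(H_env) = d_env
= 26

26


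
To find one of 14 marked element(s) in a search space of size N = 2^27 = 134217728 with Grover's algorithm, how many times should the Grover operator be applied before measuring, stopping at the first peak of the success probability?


After j Grover iterations the success probability is P(j) = sin^2((2j+1)*theta), where sin(theta) = sqrt(k/N).
N = 2^27 = 134217728, k = 14
sin(theta) = sqrt(k/N) = 0.0003229676893
theta = arcsin(sqrt(k/N)) = 0.000322967695 rad
P(j) reaches its first maximum when (2j+1)*theta is as close as possible to pi/2, i.e. j = round(pi/(4*theta) - 1/2).
pi/(4*theta) - 1/2 = 2431.3165
(For comparison, the common estimate pi/4 * sqrt(N/k) = 2431.8165; the exact maximiser is used here.)
Optimal iterations = 2431

2431


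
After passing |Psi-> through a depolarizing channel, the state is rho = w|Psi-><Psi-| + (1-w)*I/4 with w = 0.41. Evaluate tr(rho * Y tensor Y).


|Psi-> = (|01> - |10>)/sqrt(2)
For the pure Bell state, <Y_A Y_B> = -1 (Bell-state Pauli correlator).
The maximally-mixed part I/4 has tr(I/4 * P tensor P) = 0 for any traceless Pauli P.
So <Y_A Y_B>_rho = w * (-1) + (1 - w) * 0
= 0.41 * (-1)
= -0.4100

-0.4100


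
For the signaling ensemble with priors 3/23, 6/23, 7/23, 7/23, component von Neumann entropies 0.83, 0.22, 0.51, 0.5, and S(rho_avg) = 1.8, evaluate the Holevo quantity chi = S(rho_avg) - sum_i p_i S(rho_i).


chi = S(rho) - sum_i p_i * S(rho_i)
Weighted entropy = 3/23 * 0.83 + 6/23 * 0.22 + 7/23 * 0.51 + 7/23 * 0.5
= 0.4730
chi = 1.8 - 0.4730
= 1.3270

1.3270


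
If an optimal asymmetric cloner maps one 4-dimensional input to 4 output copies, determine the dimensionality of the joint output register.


Output space = H^(tensor 4) where dim(H) = 4
dim = 4^4
= 16 (after 2 factors)
= 64 (after 3 factors)
= 256 (after 4 factors)
= 256

256


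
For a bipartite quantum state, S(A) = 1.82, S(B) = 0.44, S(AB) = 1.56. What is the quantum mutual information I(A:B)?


I(A:B) = S(A) + S(B) - S(AB)
= 1.82 + 0.44 - 1.56
= 0.7000

0.7000


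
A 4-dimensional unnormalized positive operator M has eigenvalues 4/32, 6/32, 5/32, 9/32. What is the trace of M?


tr(M) = sum of eigenvalues
= 4/32 + 6/32 + 5/32 + 9/32
= 24/32
= 0.7500

0.7500


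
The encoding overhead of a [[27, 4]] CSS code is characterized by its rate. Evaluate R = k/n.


Code rate R = k/n
= 4/27
= 0.1481

0.1481


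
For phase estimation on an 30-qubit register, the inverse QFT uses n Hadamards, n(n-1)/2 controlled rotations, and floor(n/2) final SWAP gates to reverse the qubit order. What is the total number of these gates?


Hadamard gates: 30
Controlled rotations: n*(n-1)/2 = 30*29/2 = 435
SWAP gates: floor(n/2) = floor(30/2) = 15
Total = 30 + 435 + 15
= 480

480


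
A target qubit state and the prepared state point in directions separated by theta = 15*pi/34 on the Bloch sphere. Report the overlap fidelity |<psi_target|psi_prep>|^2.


For states separated by angle theta on Bloch sphere:
F = cos^2(theta/2)
theta = 15*pi/34 = 1.3860
theta/2 = 0.6930
cos(theta/2) = 0.7693
F = 0.5919

0.5919


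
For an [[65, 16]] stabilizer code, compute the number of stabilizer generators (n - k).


For an [[n,k]] stabilizer code:
Number of stabilizer generators = n - k
= 65 - 16
= 49

49


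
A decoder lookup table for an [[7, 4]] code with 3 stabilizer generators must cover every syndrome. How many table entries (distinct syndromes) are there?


Each stabilizer generator gives a binary (+1 or -1) measurement outcome.
With 3 independent generators:
Total syndromes = 2^3
= 8

8


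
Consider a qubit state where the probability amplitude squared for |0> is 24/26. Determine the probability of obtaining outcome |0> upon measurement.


|alpha|^2 = 24/26 = 0.9231
|beta|^2 = 1 - 24/26 = 2/26 = 0.0769
P(|0>) = |alpha|^2 = 0.9231

0.9231


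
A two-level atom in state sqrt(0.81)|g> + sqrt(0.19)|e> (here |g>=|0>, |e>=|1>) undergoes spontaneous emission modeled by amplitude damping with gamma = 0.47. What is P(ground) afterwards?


For amplitude damping with parameter gamma on state sqrt(a)|0> + sqrt(b)|1>:
alpha^2 = 0.81, beta^2 = 0.19
P(|0>) = alpha^2 + gamma * beta^2
= 0.81 + 0.47 * 0.19
= 0.81 + 0.0893
= 0.8993

0.8993


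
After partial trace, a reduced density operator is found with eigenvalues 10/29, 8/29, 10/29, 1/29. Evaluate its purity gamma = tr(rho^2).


tr(rho^2) = sum of eigenvalues squared
= (10/29)^2 + (8/29)^2 + (10/29)^2 + (1/29)^2
= (100 + 64 + 100 + 1) / 841
= 265/841
= 0.3151

0.3151


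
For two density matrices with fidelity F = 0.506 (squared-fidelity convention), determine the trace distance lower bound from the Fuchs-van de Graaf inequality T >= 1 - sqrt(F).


Fuchs-van de Graaf (squared-fidelity convention): 1 - sqrt(F) <= T <= sqrt(1 - F).
Lower bound: T >= 1 - sqrt(F)
sqrt(F) = sqrt(0.506) = 0.7113
T >= 1 - 0.7113
T >= 0.2887

0.2887


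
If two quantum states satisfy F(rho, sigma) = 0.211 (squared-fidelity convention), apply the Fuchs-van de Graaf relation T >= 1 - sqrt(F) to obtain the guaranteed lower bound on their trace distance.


Fuchs-van de Graaf (squared-fidelity convention): 1 - sqrt(F) <= T <= sqrt(1 - F).
Lower bound: T >= 1 - sqrt(F)
sqrt(F) = sqrt(0.211) = 0.4593
T >= 1 - 0.4593
T >= 0.5407

0.5407


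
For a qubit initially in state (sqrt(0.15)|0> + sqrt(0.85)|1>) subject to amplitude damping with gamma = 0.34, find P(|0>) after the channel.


For amplitude damping with parameter gamma on state sqrt(a)|0> + sqrt(b)|1>:
alpha^2 = 0.15, beta^2 = 0.85
P(|0>) = alpha^2 + gamma * beta^2
= 0.15 + 0.34 * 0.85
= 0.15 + 0.2890
= 0.4390

0.4390


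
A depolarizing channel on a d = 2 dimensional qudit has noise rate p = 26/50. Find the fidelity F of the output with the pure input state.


F = (1-p) + p/d
= (1 - 0.5200) + 0.5200/2
= 0.4800 + 0.2600
= 0.7400

0.7400


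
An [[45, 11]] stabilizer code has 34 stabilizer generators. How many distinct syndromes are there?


Each stabilizer generator gives a binary (+1 or -1) measurement outcome.
With 34 independent generators:
Total syndromes = 2^34
= 17179869184

17179869184


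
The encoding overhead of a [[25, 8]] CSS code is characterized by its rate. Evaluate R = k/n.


Code rate R = k/n
= 8/25
= 0.3200

0.3200


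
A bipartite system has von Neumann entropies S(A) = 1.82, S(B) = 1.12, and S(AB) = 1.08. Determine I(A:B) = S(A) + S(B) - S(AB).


I(A:B) = S(A) + S(B) - S(AB)
= 1.82 + 1.12 - 1.08
= 1.8600

1.8600


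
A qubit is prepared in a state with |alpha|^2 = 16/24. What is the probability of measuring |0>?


|alpha|^2 = 16/24 = 0.6667
|beta|^2 = 1 - 16/24 = 8/24 = 0.3333
P(|0>) = |alpha|^2 = 0.6667

0.6667


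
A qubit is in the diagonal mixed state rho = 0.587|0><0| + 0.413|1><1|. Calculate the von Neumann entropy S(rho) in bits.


S = -p*log2(p) - (1-p)*log2(1-p)
p = 0.5870, 1-p = 0.4130
= -0.5870 * log2(0.5870) - 0.4130 * log2(0.4130)
= -(-0.4511) - (-0.5269)
= 0.9780

0.9780


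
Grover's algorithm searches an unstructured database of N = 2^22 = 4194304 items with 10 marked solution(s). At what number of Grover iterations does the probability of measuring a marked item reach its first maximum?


After j Grover iterations the success probability is P(j) = sin^2((2j+1)*theta), where sin(theta) = sqrt(k/N).
N = 2^22 = 4194304, k = 10
sin(theta) = sqrt(k/N) = 0.001544080889
theta = arcsin(sqrt(k/N)) = 0.001544081502 rad
P(j) reaches its first maximum when (2j+1)*theta is as close as possible to pi/2, i.e. j = round(pi/(4*theta) - 1/2).
pi/(4*theta) - 1/2 = 508.1507
(For comparison, the common estimate pi/4 * sqrt(N/k) = 508.6509; the exact maximiser is used here.)
Optimal iterations = 508

508
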